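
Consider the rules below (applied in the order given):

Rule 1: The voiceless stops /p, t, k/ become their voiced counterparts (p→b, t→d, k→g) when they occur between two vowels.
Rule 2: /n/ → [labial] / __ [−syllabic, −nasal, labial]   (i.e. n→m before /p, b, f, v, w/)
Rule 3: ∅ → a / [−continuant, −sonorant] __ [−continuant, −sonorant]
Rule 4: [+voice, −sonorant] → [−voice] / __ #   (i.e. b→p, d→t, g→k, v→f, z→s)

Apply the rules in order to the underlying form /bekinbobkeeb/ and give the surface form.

begimbobakeep

Rule 1 (intervocalic voicing): /k/ is a voiceless stop between vowels /e/ and /i/, so it voices to [g]. /bekinbobkeeb/ → beginbobkeeb.
Rule 2 (nasal place assimilation): /n/ precedes the labial consonant /b/, so it assimilates in place to [m]. /beginbobkeeb/ → begimbobkeeb.
Rule 3 (stop-cluster a-epenthesis): /b/ and /k/ form a stop–stop cluster, so [a] is inserted between them. /begimbobkeeb/ → begimbobakeeb.
Rule 4 (final devoicing): /b/ is a voiced obstruent in word-final position, so it devoices to [p]. /begimbobakeeb/ → begimbobakeep.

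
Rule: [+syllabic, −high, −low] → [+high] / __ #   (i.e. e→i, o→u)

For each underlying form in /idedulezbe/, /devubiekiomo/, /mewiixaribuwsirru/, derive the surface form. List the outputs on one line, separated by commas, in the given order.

/idedulezbe/: /e/ is a mid vowel in word-final position, so it raises to [i]. → [idedulezbi].
/devubiekiomo/: /o/ is a mid vowel in word-final position, so it raises to [u]. → [devubiekiomu].
/mewiixaribuwsirru/: the rule's environment is not met; surfaces unchanged as [mewiixaribuwsirru].

idedulezbi, devubiekiomu, mewiixaribuwsirru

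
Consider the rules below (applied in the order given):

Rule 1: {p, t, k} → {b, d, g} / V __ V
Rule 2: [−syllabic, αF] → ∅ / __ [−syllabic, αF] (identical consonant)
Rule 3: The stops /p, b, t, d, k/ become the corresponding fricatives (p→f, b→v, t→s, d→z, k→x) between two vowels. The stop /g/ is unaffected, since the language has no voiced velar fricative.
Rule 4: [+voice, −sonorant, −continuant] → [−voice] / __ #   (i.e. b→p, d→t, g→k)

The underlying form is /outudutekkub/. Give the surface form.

ouzuzuzexup

Rule 1 (intervocalic voicing): /t/ is a voiceless stop between vowels /u/ and /u/, so it voices to [d]. /t/ is a voiceless stop between vowels /u/ and /e/, so it voices to [d]. /outudutekkub/ → oudududekkub.
Rule 2 (degemination): /kk/ is a geminate; the first /k/ deletes. /oudududekkub/ → oudududekub.
Rule 3 (intervocalic spirantization): /d/ is a stop between vowels /u/ and /u/, so it spirantizes to the fricative [z]. /d/ is a stop between vowels /u/ and /u/, so it spirantizes to the fricative [z]. /d/ is a stop between vowels /u/ and /e/, so it spirantizes to the fricative [z]. /k/ is a stop between vowels /e/ and /u/, so it spirantizes to the fricative [x]. /oudududekub/ → ouzuzuzexub.
Rule 4 (final devoicing): /b/ is a voiced stop in word-final position, so it devoices to [p]. /ouzuzuzexub/ → ouzuzuzexup.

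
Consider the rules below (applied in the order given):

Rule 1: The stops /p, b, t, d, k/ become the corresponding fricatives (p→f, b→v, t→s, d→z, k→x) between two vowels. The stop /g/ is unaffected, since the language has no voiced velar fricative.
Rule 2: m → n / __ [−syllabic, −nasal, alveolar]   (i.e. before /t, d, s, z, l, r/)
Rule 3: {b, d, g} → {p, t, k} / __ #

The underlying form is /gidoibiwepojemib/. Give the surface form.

Rule 1 (intervocalic spirantization): /d/ is a stop between vowels /i/ and /o/, so it spirantizes to the fricative [z]. /b/ is a stop between vowels /i/ and /i/, so it spirantizes to the fricative [v]. /p/ is a stop between vowels /e/ and /o/, so it spirantizes to the fricative [f]. /gidoibiwepojemib/ → gizoiviwefojemib.
Rule 2 (nasal place assimilation): no segment meets the environment; /gizoiviwefojemib/ is unchanged.
Rule 3 (final devoicing): /b/ is a voiced stop in word-final position, so it devoices to [p]. /gizoiviwefojemib/ → gizoiviwefojemip.

gizoiviwefojemip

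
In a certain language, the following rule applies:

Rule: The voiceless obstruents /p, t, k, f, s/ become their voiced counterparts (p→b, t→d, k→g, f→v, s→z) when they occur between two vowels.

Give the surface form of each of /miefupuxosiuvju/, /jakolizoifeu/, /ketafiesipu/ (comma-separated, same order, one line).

mievubuxoziuvju, jagolizoiveu, kedaviezibu

/miefupuxosiuvju/: /f/ is a voiceless obstruent between vowels /e/ and /u/, so it voices to [v]. /p/ is a voiceless obstruent between vowels /u/ and /u/, so it voices to [b]. /s/ is a voiceless obstruent between vowels /o/ and /i/, so it voices to [z]. → [mievubuxoziuvju].
/jakolizoifeu/: /k/ is a voiceless obstruent between vowels /a/ and /o/, so it voices to [g]. /f/ is a voiceless obstruent between vowels /i/ and /e/, so it voices to [v]. → [jagolizoiveu].
/ketafiesipu/: /t/ is a voiceless obstruent between vowels /e/ and /a/, so it voices to [d]. /f/ is a voiceless obstruent between vowels /a/ and /i/, so it voices to [v]. /s/ is a voiceless obstruent between vowels /e/ and /i/, so it voices to [z]. /p/ is a voiceless obstruent between vowels /i/ and /u/, so it voices to [b]. → [kedaviezibu].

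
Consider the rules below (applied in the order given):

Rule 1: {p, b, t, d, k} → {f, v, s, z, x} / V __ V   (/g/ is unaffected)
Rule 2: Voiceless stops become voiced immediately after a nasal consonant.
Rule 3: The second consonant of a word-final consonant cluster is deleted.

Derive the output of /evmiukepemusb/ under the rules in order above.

evmiuxefemus

Rule 1 (intervocalic spirantization): /k/ is a stop between vowels /u/ and /e/, so it spirantizes to the fricative [x]. /p/ is a stop between vowels /e/ and /e/, so it spirantizes to the fricative [f]. /evmiukepemusb/ → evmiuxefemusb.
Rule 2 (post-nasal voicing): no segment meets the environment; /evmiuxefemusb/ is unchanged.
Rule 3 (final cluster simplification): /b/ is the second consonant of a word-final cluster /sb/, so it deletes. /evmiuxefemusb/ → evmiuxefemus.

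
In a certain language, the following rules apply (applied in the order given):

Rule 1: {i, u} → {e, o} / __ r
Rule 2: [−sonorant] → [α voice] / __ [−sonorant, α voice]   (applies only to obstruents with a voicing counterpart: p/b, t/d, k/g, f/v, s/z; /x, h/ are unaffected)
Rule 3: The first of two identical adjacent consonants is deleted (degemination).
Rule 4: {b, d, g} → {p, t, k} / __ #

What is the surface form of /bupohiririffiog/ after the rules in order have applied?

bupohererifiok

Rule 1 (pre-rhotic lowering): /i/ is a high vowel immediately before /r/, so it lowers to [e]. /i/ is a high vowel immediately before /r/, so it lowers to [e]. /bupohiririffiog/ → bupohereriffiog.
Rule 2 (regressive voicing assimilation): no segment meets the environment; /bupohereriffiog/ is unchanged.
Rule 3 (degemination): /ff/ is a geminate; the first /f/ deletes. /bupohereriffiog/ → bupohererifiog.
Rule 4 (final devoicing): /g/ is a voiced stop in word-final position, so it devoices to [k]. /bupohererifiog/ → bupohererifiok.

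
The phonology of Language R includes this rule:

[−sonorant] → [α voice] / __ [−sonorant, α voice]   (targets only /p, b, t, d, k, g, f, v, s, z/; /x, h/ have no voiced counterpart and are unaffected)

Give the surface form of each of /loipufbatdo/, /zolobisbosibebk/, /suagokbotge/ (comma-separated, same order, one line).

loipuvbaddo, zolobizbosibepk, suagogbodge

/loipufbatdo/: /f/ precedes the voiced obstruent /b/, so it voices to [v] by assimilation. /t/ precedes the voiced obstruent /d/, so it voices to [d] by assimilation. → [loipuvbaddo].
/zolobisbosibebk/: /s/ precedes the voiced obstruent /b/, so it voices to [z] by assimilation. /b/ precedes the voiceless obstruent /k/, so it devoices to [p] by assimilation. → [zolobizbosibepk].
/suagokbotge/: /k/ precedes the voiced obstruent /b/, so it voices to [g] by assimilation. /t/ precedes the voiced obstruent /g/, so it voices to [d] by assimilation. → [suagogbodge].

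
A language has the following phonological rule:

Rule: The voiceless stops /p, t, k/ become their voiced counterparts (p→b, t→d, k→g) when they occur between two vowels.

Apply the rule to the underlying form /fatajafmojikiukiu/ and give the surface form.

fadajafmojigiugiu

/t/ is a voiceless stop between vowels /a/ and /a/, so it voices to [d].
/k/ is a voiceless stop between vowels /i/ and /i/, so it voices to [g].
/k/ is a voiceless stop between vowels /u/ and /i/, so it voices to [g].
Surface form: [fadajafmojigiugiu].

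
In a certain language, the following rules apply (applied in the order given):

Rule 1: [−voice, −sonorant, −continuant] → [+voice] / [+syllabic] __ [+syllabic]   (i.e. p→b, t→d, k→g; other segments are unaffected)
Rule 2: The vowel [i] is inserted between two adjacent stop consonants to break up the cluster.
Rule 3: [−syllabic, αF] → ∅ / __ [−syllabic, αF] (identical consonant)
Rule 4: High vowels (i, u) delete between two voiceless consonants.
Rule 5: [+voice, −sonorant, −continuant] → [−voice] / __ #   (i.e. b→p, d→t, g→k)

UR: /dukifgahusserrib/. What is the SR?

dugifgahserip

Rule 1 (intervocalic voicing): /k/ is a voiceless stop between vowels /u/ and /i/, so it voices to [g]. /dukifgahusserrib/ → dugifgahusserrib.
Rule 2 (stop-cluster i-epenthesis): no segment meets the environment; /dugifgahusserrib/ is unchanged.
Rule 3 (degemination): /ss/ is a geminate; the first /s/ deletes. /rr/ is a geminate; the first /r/ deletes. /dugifgahusserrib/ → dugifgahuserib.
Rule 4 (high vowel syncope): /u/ is a high vowel flanked by voiceless consonants /h/ and /s/, so it deletes. /dugifgahuserib/ → dugifgahserib.
Rule 5 (final devoicing): /b/ is a voiced stop in word-final position, so it devoices to [p]. /dugifgahserib/ → dugifgahserip.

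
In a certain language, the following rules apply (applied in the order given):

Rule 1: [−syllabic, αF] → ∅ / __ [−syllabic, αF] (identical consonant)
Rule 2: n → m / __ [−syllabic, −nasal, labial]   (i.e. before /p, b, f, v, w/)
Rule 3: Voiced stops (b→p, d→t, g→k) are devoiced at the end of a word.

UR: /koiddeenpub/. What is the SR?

koideempup

Rule 1 (degemination): /dd/ is a geminate; the first /d/ deletes. /koiddeenpub/ → koideenpub.
Rule 2 (nasal place assimilation): /n/ precedes the labial consonant /p/, so it assimilates in place to [m]. /koideenpub/ → koideempub.
Rule 3 (final devoicing): /b/ is a voiced stop in word-final position, so it devoices to [p]. /koideempub/ → koideempup.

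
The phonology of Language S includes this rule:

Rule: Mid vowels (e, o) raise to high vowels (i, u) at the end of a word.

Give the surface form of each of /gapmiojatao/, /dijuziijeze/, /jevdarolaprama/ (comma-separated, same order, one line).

gapmiojatau, dijuziijezi, jevdarolaprama

/gapmiojatao/: /o/ is a mid vowel in word-final position, so it raises to [u]. → [gapmiojatau].
/dijuziijeze/: /e/ is a mid vowel in word-final position, so it raises to [i]. → [dijuziijezi].
/jevdarolaprama/: the rule's environment is not met; surfaces unchanged as [jevdarolaprama].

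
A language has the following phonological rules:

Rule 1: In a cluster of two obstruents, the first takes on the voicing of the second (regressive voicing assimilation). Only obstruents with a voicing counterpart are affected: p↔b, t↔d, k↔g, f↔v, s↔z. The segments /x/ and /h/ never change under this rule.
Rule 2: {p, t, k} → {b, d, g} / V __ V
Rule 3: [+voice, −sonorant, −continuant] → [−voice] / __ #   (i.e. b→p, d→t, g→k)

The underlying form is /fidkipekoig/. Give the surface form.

Rule 1 (regressive voicing assimilation): /d/ precedes the voiceless obstruent /k/, so it devoices to [t] by assimilation. /fidkipekoig/ → fitkipekoig.
Rule 2 (intervocalic voicing): /p/ is a voiceless stop between vowels /i/ and /e/, so it voices to [b]. /k/ is a voiceless stop between vowels /e/ and /o/, so it voices to [g]. /fitkipekoig/ → fitkibegoig.
Rule 3 (final devoicing): /g/ is a voiced stop in word-final position, so it devoices to [k]. /fitkibegoig/ → fitkibegoik.

fitkibegoik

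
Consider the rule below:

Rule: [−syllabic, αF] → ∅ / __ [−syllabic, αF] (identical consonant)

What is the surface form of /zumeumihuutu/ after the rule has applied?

zumeumihuutu

No segment of /zumeumihuutu/ meets the structural description of the rule, so the form surfaces unchanged.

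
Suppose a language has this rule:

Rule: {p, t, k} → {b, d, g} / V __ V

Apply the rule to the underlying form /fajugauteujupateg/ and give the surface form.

/t/ is a voiceless stop between vowels /u/ and /e/, so it voices to [d].
/p/ is a voiceless stop between vowels /u/ and /a/, so it voices to [b].
/t/ is a voiceless stop between vowels /a/ and /e/, so it voices to [d].
Surface form: [fajugaudeujubadeg].

fajugaudeujubadeg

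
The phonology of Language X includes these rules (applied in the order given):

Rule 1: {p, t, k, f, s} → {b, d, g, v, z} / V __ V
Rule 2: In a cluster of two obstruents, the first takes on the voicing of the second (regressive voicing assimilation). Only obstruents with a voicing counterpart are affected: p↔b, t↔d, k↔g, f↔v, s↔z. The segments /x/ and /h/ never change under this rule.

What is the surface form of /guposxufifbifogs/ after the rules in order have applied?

Rule 1 (intervocalic voicing): /p/ is a voiceless obstruent between vowels /u/ and /o/, so it voices to [b]. /f/ is a voiceless obstruent between vowels /u/ and /i/, so it voices to [v]. /f/ is a voiceless obstruent between vowels /i/ and /o/, so it voices to [v]. /guposxufifbifogs/ → gubosxuvifbivogs.
Rule 2 (regressive voicing assimilation): /f/ precedes the voiced obstruent /b/, so it voices to [v] by assimilation. /g/ precedes the voiceless obstruent /s/, so it devoices to [k] by assimilation. /gubosxuvifbivogs/ → gubosxuvivbivoks.

gubosxuvivbivoks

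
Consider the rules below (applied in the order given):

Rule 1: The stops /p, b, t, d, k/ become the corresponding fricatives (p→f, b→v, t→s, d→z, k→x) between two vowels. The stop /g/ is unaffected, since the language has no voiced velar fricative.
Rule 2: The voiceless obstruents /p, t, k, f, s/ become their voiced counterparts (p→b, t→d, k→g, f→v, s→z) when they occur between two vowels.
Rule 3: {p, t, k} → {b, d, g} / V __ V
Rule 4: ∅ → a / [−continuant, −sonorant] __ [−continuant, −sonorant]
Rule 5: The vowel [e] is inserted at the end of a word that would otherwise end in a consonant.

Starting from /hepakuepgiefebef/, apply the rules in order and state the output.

hevaxuepagievevefe

Rule 1 (intervocalic spirantization): /p/ is a stop between vowels /e/ and /a/, so it spirantizes to the fricative [f]. /k/ is a stop between vowels /a/ and /u/, so it spirantizes to the fricative [x]. /b/ is a stop between vowels /e/ and /e/, so it spirantizes to the fricative [v]. /hepakuepgiefebef/ → hefaxuepgiefevef.
Rule 2 (intervocalic voicing): /f/ is a voiceless obstruent between vowels /e/ and /a/, so it voices to [v]. /f/ is a voiceless obstruent between vowels /e/ and /e/, so it voices to [v]. /hefaxuepgiefevef/ → hevaxuepgievevef.
Rule 3 (intervocalic voicing): no segment meets the environment; /hevaxuepgievevef/ is unchanged.
Rule 4 (stop-cluster a-epenthesis): /p/ and /g/ form a stop–stop cluster, so [a] is inserted between them. /hevaxuepgievevef/ → hevaxuepagievevef.
Rule 5 (final e-epenthesis): the form ends in the consonant /f/, so [e] is inserted word-finally. /hevaxuepagievevef/ → hevaxuepagievevefe.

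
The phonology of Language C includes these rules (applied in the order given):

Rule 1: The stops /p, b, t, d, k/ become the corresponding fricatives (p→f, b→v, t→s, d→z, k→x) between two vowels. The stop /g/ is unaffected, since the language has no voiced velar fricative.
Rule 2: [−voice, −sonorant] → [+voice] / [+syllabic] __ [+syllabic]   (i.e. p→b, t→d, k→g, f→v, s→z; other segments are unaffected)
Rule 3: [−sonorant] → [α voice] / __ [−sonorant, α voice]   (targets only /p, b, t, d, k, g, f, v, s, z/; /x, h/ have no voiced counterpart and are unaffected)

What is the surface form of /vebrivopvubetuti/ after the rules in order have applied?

Rule 1 (intervocalic spirantization): /b/ is a stop between vowels /u/ and /e/, so it spirantizes to the fricative [v]. /t/ is a stop between vowels /e/ and /u/, so it spirantizes to the fricative [s]. /t/ is a stop between vowels /u/ and /i/, so it spirantizes to the fricative [s]. /vebrivopvubetuti/ → vebrivopvuvesusi.
Rule 2 (intervocalic voicing): /s/ is a voiceless obstruent between vowels /e/ and /u/, so it voices to [z]. /s/ is a voiceless obstruent between vowels /u/ and /i/, so it voices to [z]. /vebrivopvuvesusi/ → vebrivopvuvezuzi.
Rule 3 (regressive voicing assimilation): /p/ precedes the voiced obstruent /v/, so it voices to [b] by assimilation. /vebrivopvuvezuzi/ → vebrivobvuvezuzi.

vebrivobvuvezuzi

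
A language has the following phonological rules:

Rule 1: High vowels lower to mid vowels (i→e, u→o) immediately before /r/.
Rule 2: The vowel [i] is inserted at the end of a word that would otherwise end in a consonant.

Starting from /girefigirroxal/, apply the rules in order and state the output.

Rule 1 (pre-rhotic lowering): /i/ is a high vowel immediately before /r/, so it lowers to [e]. /i/ is a high vowel immediately before /r/, so it lowers to [e]. /girefigirroxal/ → gerefigerroxal.
Rule 2 (final i-epenthesis): the form ends in the consonant /l/, so [i] is inserted word-finally. /gerefigerroxal/ → gerefigerroxali.

gerefigerroxali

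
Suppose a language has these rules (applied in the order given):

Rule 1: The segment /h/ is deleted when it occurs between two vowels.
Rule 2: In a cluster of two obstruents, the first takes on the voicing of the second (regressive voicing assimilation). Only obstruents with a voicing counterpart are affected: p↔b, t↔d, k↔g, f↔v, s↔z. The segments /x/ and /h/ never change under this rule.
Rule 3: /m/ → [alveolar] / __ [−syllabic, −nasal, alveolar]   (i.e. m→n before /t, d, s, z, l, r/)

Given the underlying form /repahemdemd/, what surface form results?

repaendend

Rule 1 (intervocalic h-deletion): /h/ occurs between vowels /a/ and /e/, so it deletes. /repahemdemd/ → repaemdemd.
Rule 2 (regressive voicing assimilation): no segment meets the environment; /repaemdemd/ is unchanged.
Rule 3 (nasal place assimilation): /m/ precedes the alveolar consonant /d/, so it assimilates in place to [n]. /m/ precedes the alveolar consonant /d/, so it assimilates in place to [n]. /repaemdemd/ → repaendend.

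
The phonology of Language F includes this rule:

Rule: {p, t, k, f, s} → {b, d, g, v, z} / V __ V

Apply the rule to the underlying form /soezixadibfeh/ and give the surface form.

No segment of /soezixadibfeh/ meets the structural description of the rule, so the form surfaces unchanged.

soezixadibfeh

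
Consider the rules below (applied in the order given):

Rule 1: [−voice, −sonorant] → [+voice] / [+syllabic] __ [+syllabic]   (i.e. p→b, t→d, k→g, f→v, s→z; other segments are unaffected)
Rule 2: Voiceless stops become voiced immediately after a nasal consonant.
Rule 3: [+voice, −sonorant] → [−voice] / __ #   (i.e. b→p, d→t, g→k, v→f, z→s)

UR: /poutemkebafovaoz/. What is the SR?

Rule 1 (intervocalic voicing): /t/ is a voiceless obstruent between vowels /u/ and /e/, so it voices to [d]. /f/ is a voiceless obstruent between vowels /a/ and /o/, so it voices to [v]. /poutemkebafovaoz/ → poudemkebavovaoz.
Rule 2 (post-nasal voicing): /k/ is a voiceless stop immediately after the nasal /m/, so it voices to [g]. /poudemkebavovaoz/ → poudemgebavovaoz.
Rule 3 (final devoicing): /z/ is a voiced obstruent in word-final position, so it devoices to [s]. /poudemgebavovaoz/ → poudemgebavovaos.

poudemgebavovaos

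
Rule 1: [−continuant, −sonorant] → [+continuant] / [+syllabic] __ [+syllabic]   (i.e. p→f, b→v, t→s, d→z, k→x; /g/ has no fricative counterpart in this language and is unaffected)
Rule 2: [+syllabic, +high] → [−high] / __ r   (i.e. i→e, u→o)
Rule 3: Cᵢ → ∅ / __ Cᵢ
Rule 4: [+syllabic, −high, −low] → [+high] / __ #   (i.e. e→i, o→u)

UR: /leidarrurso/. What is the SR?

leizarorsu

Rule 1 (intervocalic spirantization): /d/ is a stop between vowels /i/ and /a/, so it spirantizes to the fricative [z]. /leidarrurso/ → leizarrurso.
Rule 2 (pre-rhotic lowering): /u/ is a high vowel immediately before /r/, so it lowers to [o]. /leizarrurso/ → leizarrorso.
Rule 3 (degemination): /rr/ is a geminate; the first /r/ deletes. /leizarrorso/ → leizarorso.
Rule 4 (final vowel raising): /o/ is a mid vowel in word-final position, so it raises to [u]. /leizarorso/ → leizarorsu.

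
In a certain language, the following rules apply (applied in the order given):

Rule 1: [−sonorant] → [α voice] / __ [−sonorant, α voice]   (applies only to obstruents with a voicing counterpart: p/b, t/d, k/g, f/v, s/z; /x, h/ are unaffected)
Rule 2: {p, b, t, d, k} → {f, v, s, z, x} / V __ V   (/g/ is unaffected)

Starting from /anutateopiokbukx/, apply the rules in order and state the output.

anusaseofiogbukx

Rule 1 (regressive voicing assimilation): /k/ precedes the voiced obstruent /b/, so it voices to [g] by assimilation. /anutateopiokbukx/ → anutateopiogbukx.
Rule 2 (intervocalic spirantization): /t/ is a stop between vowels /u/ and /a/, so it spirantizes to the fricative [s]. /t/ is a stop between vowels /a/ and /e/, so it spirantizes to the fricative [s]. /p/ is a stop between vowels /o/ and /i/, so it spirantizes to the fricative [f]. /anutateopiogbukx/ → anusaseofiogbukx.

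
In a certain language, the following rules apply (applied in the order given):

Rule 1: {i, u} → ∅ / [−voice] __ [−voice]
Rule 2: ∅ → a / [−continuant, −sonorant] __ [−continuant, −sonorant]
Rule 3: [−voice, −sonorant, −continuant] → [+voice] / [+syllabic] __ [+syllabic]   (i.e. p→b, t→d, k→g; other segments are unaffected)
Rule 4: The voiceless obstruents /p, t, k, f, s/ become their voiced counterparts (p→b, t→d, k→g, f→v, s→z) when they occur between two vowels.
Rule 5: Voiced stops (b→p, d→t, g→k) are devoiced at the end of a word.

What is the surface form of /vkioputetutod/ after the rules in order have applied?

vkiobadedadot

Rule 1 (high vowel syncope): /u/ is a high vowel flanked by voiceless consonants /p/ and /t/, so it deletes. /u/ is a high vowel flanked by voiceless consonants /t/ and /t/, so it deletes. /vkioputetutod/ → vkioptettod.
Rule 2 (stop-cluster a-epenthesis): /p/ and /t/ form a stop–stop cluster, so [a] is inserted between them. /t/ and /t/ form a stop–stop cluster, so [a] is inserted between them. /vkioptettod/ → vkiopatetatod.
Rule 3 (intervocalic voicing): /p/ is a voiceless stop between vowels /o/ and /a/, so it voices to [b]. /t/ is a voiceless stop between vowels /a/ and /e/, so it voices to [d]. /t/ is a voiceless stop between vowels /e/ and /a/, so it voices to [d]. /t/ is a voiceless stop between vowels /a/ and /o/, so it voices to [d]. /vkiopatetatod/ → vkiobadedadod.
Rule 4 (intervocalic voicing): no segment meets the environment; /vkiobadedadod/ is unchanged.
Rule 5 (final devoicing): /d/ is a voiced stop in word-final position, so it devoices to [t]. /vkiobadedadod/ → vkiobadedadot.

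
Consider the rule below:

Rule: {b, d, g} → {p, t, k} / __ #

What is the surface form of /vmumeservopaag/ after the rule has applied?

/g/ is a voiced stop in word-final position, so it devoices to [k].
Surface form: [vmumeservopaak].

vmumeservopaak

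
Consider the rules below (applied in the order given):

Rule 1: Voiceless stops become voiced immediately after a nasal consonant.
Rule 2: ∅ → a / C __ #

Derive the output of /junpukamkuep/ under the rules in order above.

Rule 1 (post-nasal voicing): /p/ is a voiceless stop immediately after the nasal /n/, so it voices to [b]. /k/ is a voiceless stop immediately after the nasal /m/, so it voices to [g]. /junpukamkuep/ → junbukamguep.
Rule 2 (final a-epenthesis): the form ends in the consonant /p/, so [a] is inserted word-finally. /junbukamguep/ → junbukamguepa.

junbukamguepa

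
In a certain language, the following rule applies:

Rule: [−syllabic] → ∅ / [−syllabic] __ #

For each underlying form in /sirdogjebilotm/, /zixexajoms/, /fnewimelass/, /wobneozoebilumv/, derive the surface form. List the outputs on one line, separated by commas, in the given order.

sirdogjebilot, zixexajom, fnewimelas, wobneozoebilum

/sirdogjebilotm/: /m/ is the second consonant of a word-final cluster /tm/, so it deletes. → [sirdogjebilot].
/zixexajoms/: /s/ is the second consonant of a word-final cluster /ms/, so it deletes. → [zixexajom].
/fnewimelass/: /s/ is the second consonant of a word-final cluster /ss/, so it deletes. → [fnewimelas].
/wobneozoebilumv/: /v/ is the second consonant of a word-final cluster /mv/, so it deletes. → [wobneozoebilum].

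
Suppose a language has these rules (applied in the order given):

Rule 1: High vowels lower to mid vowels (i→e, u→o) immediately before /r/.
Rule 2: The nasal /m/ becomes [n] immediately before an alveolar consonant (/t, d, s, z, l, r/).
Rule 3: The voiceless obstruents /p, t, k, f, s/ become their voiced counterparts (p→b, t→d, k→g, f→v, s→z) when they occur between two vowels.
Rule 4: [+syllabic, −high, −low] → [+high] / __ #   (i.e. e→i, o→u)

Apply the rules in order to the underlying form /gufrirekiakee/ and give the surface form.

Rule 1 (pre-rhotic lowering): /i/ is a high vowel immediately before /r/, so it lowers to [e]. /gufrirekiakee/ → gufrerekiakee.
Rule 2 (nasal place assimilation): no segment meets the environment; /gufrerekiakee/ is unchanged.
Rule 3 (intervocalic voicing): /k/ is a voiceless obstruent between vowels /e/ and /i/, so it voices to [g]. /k/ is a voiceless obstruent between vowels /a/ and /e/, so it voices to [g]. /gufrerekiakee/ → gufreregiagee.
Rule 4 (final vowel raising): /e/ is a mid vowel in word-final position, so it raises to [i]. /gufreregiagee/ → gufreregiagei.

gufreregiagei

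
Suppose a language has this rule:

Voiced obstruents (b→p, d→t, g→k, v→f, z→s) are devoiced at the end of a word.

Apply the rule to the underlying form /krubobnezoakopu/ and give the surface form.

No segment of /krubobnezoakopu/ meets the structural description of the rule, so the form surfaces unchanged.

krubobnezoakopu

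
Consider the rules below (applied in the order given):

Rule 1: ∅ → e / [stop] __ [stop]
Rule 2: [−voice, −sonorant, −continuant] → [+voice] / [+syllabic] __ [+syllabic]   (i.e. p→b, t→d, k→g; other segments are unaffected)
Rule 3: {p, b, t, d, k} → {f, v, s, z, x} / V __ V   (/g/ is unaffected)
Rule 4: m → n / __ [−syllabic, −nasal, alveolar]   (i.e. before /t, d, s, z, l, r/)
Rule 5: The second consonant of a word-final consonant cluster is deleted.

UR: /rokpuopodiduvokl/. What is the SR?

Rule 1 (stop-cluster e-epenthesis): /k/ and /p/ form a stop–stop cluster, so [e] is inserted between them. /rokpuopodiduvokl/ → rokepuopodiduvokl.
Rule 2 (intervocalic voicing): /k/ is a voiceless stop between vowels /o/ and /e/, so it voices to [g]. /p/ is a voiceless stop between vowels /e/ and /u/, so it voices to [b]. /p/ is a voiceless stop between vowels /o/ and /o/, so it voices to [b]. /rokepuopodiduvokl/ → rogebuobodiduvokl.
Rule 3 (intervocalic spirantization): /b/ is a stop between vowels /e/ and /u/, so it spirantizes to the fricative [v]. /b/ is a stop between vowels /o/ and /o/, so it spirantizes to the fricative [v]. /d/ is a stop between vowels /o/ and /i/, so it spirantizes to the fricative [z]. /d/ is a stop between vowels /i/ and /u/, so it spirantizes to the fricative [z]. /rogebuobodiduvokl/ → rogevuovozizuvokl.
Rule 4 (nasal place assimilation): no segment meets the environment; /rogevuovozizuvokl/ is unchanged.
Rule 5 (final cluster simplification): /l/ is the second consonant of a word-final cluster /kl/, so it deletes. /rogevuovozizuvokl/ → rogevuovozizuvok.

rogevuovozizuvok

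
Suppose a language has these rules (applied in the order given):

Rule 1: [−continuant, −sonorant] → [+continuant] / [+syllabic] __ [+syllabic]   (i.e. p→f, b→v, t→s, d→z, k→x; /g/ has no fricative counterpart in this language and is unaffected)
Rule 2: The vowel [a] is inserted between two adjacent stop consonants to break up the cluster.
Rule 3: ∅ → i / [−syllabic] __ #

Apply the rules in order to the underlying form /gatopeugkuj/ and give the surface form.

Rule 1 (intervocalic spirantization): /t/ is a stop between vowels /a/ and /o/, so it spirantizes to the fricative [s]. /p/ is a stop between vowels /o/ and /e/, so it spirantizes to the fricative [f]. /gatopeugkuj/ → gasofeugkuj.
Rule 2 (stop-cluster a-epenthesis): /g/ and /k/ form a stop–stop cluster, so [a] is inserted between them. /gasofeugkuj/ → gasofeugakuj.
Rule 3 (final i-epenthesis): the form ends in the consonant /j/, so [i] is inserted word-finally. /gasofeugakuj/ → gasofeugakuji.

gasofeugakuji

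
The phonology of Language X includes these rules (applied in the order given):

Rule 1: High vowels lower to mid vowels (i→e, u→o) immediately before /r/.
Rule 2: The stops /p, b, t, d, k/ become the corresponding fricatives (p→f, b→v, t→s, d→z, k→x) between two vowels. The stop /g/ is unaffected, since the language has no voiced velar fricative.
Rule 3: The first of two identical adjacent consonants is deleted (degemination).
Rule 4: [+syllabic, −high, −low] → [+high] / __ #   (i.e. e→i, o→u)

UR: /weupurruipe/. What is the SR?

Rule 1 (pre-rhotic lowering): /u/ is a high vowel immediately before /r/, so it lowers to [o]. /weupurruipe/ → weuporruipe.
Rule 2 (intervocalic spirantization): /p/ is a stop between vowels /u/ and /o/, so it spirantizes to the fricative [f]. /p/ is a stop between vowels /i/ and /e/, so it spirantizes to the fricative [f]. /weuporruipe/ → weuforruife.
Rule 3 (degemination): /rr/ is a geminate; the first /r/ deletes. /weuforruife/ → weuforuife.
Rule 4 (final vowel raising): /e/ is a mid vowel in word-final position, so it raises to [i]. /weuforuife/ → weuforuifi.

weuforuifi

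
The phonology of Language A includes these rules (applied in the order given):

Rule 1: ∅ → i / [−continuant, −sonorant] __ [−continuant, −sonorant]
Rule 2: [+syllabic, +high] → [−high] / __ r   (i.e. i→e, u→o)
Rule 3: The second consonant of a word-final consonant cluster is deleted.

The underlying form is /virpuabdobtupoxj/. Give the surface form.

verpuabidobitupox

Rule 1 (stop-cluster i-epenthesis): /b/ and /d/ form a stop–stop cluster, so [i] is inserted between them. /b/ and /t/ form a stop–stop cluster, so [i] is inserted between them. /virpuabdobtupoxj/ → virpuabidobitupoxj.
Rule 2 (pre-rhotic lowering): /i/ is a high vowel immediately before /r/, so it lowers to [e]. /virpuabidobitupoxj/ → verpuabidobitupoxj.
Rule 3 (final cluster simplification): /j/ is the second consonant of a word-final cluster /xj/, so it deletes. /verpuabidobitupoxj/ → verpuabidobitupox.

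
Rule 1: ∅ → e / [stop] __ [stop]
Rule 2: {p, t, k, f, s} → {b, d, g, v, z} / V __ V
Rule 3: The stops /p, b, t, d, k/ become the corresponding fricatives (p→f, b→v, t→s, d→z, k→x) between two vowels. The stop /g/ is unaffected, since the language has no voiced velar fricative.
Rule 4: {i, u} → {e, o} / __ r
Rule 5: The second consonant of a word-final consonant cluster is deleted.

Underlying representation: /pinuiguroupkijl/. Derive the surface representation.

pinuigorouvegij

Rule 1 (stop-cluster e-epenthesis): /p/ and /k/ form a stop–stop cluster, so [e] is inserted between them. /pinuiguroupkijl/ → pinuiguroupekijl.
Rule 2 (intervocalic voicing): /p/ is a voiceless obstruent between vowels /u/ and /e/, so it voices to [b]. /k/ is a voiceless obstruent between vowels /e/ and /i/, so it voices to [g]. /pinuiguroupekijl/ → pinuiguroubegijl.
Rule 3 (intervocalic spirantization): /b/ is a stop between vowels /u/ and /e/, so it spirantizes to the fricative [v]. /pinuiguroubegijl/ → pinuigurouvegijl.
Rule 4 (pre-rhotic lowering): /u/ is a high vowel immediately before /r/, so it lowers to [o]. /pinuigurouvegijl/ → pinuigorouvegijl.
Rule 5 (final cluster simplification): /l/ is the second consonant of a word-final cluster /jl/, so it deletes. /pinuigorouvegijl/ → pinuigorouvegij.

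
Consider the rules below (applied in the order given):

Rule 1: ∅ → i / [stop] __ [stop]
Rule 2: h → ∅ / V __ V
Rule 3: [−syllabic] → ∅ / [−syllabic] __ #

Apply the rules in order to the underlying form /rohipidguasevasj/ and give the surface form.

Rule 1 (stop-cluster i-epenthesis): /d/ and /g/ form a stop–stop cluster, so [i] is inserted between them. /rohipidguasevasj/ → rohipidiguasevasj.
Rule 2 (intervocalic h-deletion): /h/ occurs between vowels /o/ and /i/, so it deletes. /rohipidiguasevasj/ → roipidiguasevasj.
Rule 3 (final cluster simplification): /j/ is the second consonant of a word-final cluster /sj/, so it deletes. /roipidiguasevasj/ → roipidiguasevas.

roipidiguasevas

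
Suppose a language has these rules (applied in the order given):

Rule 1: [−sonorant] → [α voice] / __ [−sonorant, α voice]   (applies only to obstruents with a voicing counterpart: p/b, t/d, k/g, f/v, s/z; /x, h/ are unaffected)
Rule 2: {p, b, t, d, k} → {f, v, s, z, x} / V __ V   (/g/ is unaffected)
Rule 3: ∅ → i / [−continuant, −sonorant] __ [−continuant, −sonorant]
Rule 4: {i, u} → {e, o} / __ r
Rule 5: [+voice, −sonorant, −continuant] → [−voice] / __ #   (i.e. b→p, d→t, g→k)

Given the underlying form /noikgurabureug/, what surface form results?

noigigoravoreuk

Rule 1 (regressive voicing assimilation): /k/ precedes the voiced obstruent /g/, so it voices to [g] by assimilation. /noikgurabureug/ → noiggurabureug.
Rule 2 (intervocalic spirantization): /b/ is a stop between vowels /a/ and /u/, so it spirantizes to the fricative [v]. /noiggurabureug/ → noigguravureug.
Rule 3 (stop-cluster i-epenthesis): /g/ and /g/ form a stop–stop cluster, so [i] is inserted between them. /noigguravureug/ → noigiguravureug.
Rule 4 (pre-rhotic lowering): /u/ is a high vowel immediately before /r/, so it lowers to [o]. /u/ is a high vowel immediately before /r/, so it lowers to [o]. /noigiguravureug/ → noigigoravoreug.
Rule 5 (final devoicing): /g/ is a voiced stop in word-final position, so it devoices to [k]. /noigigoravoreug/ → noigigoravoreuk.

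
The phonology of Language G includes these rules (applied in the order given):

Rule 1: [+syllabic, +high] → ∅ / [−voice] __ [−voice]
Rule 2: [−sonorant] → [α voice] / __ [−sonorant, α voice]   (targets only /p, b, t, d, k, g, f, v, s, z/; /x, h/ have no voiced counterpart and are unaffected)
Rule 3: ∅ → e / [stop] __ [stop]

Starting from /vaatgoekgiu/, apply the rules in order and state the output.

vaadegoegegiu

Rule 1 (high vowel syncope): no segment meets the environment; /vaatgoekgiu/ is unchanged.
Rule 2 (regressive voicing assimilation): /t/ precedes the voiced obstruent /g/, so it voices to [d] by assimilation. /k/ precedes the voiced obstruent /g/, so it voices to [g] by assimilation. /vaatgoekgiu/ → vaadgoeggiu.
Rule 3 (stop-cluster e-epenthesis): /d/ and /g/ form a stop–stop cluster, so [e] is inserted between them. /g/ and /g/ form a stop–stop cluster, so [e] is inserted between them. /vaadgoeggiu/ → vaadegoegegiu.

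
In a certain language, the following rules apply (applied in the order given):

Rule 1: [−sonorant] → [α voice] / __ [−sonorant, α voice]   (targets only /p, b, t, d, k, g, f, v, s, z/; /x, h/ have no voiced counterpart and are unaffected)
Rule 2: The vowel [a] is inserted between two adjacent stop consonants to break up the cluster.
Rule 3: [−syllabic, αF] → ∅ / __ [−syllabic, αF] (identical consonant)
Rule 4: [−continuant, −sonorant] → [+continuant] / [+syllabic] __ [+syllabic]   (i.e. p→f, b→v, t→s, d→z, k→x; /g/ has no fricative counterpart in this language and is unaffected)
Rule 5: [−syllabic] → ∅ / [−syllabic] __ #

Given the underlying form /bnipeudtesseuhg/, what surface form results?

Rule 1 (regressive voicing assimilation): /d/ precedes the voiceless obstruent /t/, so it devoices to [t] by assimilation. /bnipeudtesseuhg/ → bnipeuttesseuhg.
Rule 2 (stop-cluster a-epenthesis): /t/ and /t/ form a stop–stop cluster, so [a] is inserted between them. /bnipeuttesseuhg/ → bnipeutatesseuhg.
Rule 3 (degemination): /ss/ is a geminate; the first /s/ deletes. /bnipeutatesseuhg/ → bnipeutateseuhg.
Rule 4 (intervocalic spirantization): /p/ is a stop between vowels /i/ and /e/, so it spirantizes to the fricative [f]. /t/ is a stop between vowels /u/ and /a/, so it spirantizes to the fricative [s]. /t/ is a stop between vowels /a/ and /e/, so it spirantizes to the fricative [s]. /bnipeutateseuhg/ → bnifeusaseseuhg.
Rule 5 (final cluster simplification): /g/ is the second consonant of a word-final cluster /hg/, so it deletes. /bnifeusaseseuhg/ → bnifeusaseseuh.

bnifeusaseseuh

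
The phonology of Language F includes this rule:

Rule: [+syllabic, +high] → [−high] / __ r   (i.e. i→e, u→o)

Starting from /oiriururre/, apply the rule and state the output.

Scanning /oiriururre/: /i/ is a high vowel immediately before /r/, so it lowers to [e]; /i/ at position 4 is not in the conditioning environment; /u/ is a high vowel immediately before /r/, so it lowers to [o]; /u/ is a high vowel immediately before /r/, so it lowers to [o].
Result: [oeriororre].

oeriororre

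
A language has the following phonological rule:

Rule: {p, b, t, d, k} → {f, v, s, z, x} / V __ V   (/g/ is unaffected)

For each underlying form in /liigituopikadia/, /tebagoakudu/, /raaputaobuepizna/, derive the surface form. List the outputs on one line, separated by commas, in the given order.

/liigituopikadia/: /t/ is a stop between vowels /i/ and /u/, so it spirantizes to the fricative [s]. /p/ is a stop between vowels /o/ and /i/, so it spirantizes to the fricative [f]. /k/ is a stop between vowels /i/ and /a/, so it spirantizes to the fricative [x]. /d/ is a stop between vowels /a/ and /i/, so it spirantizes to the fricative [z]. → [liigisuofixazia].
/tebagoakudu/: /b/ is a stop between vowels /e/ and /a/, so it spirantizes to the fricative [v]. /k/ is a stop between vowels /a/ and /u/, so it spirantizes to the fricative [x]. /d/ is a stop between vowels /u/ and /u/, so it spirantizes to the fricative [z]. → [tevagoaxuzu].
/raaputaobuepizna/: /p/ is a stop between vowels /a/ and /u/, so it spirantizes to the fricative [f]. /t/ is a stop between vowels /u/ and /a/, so it spirantizes to the fricative [s]. /b/ is a stop between vowels /o/ and /u/, so it spirantizes to the fricative [v]. /p/ is a stop between vowels /e/ and /i/, so it spirantizes to the fricative [f]. → [raafusaovuefizna].

liigisuofixazia, tevagoaxuzu, raafusaovuefizna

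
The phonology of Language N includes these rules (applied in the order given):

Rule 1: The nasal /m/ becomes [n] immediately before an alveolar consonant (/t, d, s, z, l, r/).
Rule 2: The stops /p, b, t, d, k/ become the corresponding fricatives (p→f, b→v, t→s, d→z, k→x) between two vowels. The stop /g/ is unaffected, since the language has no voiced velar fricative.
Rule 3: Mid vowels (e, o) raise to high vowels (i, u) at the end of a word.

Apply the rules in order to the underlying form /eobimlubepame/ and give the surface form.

Rule 1 (nasal place assimilation): /m/ precedes the alveolar consonant /l/, so it assimilates in place to [n]. /eobimlubepame/ → eobinlubepame.
Rule 2 (intervocalic spirantization): /b/ is a stop between vowels /o/ and /i/, so it spirantizes to the fricative [v]. /b/ is a stop between vowels /u/ and /e/, so it spirantizes to the fricative [v]. /p/ is a stop between vowels /e/ and /a/, so it spirantizes to the fricative [f]. /eobinlubepame/ → eovinluvefame.
Rule 3 (final vowel raising): /e/ is a mid vowel in word-final position, so it raises to [i]. /eovinluvefame/ → eovinluvefami.

eovinluvefami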